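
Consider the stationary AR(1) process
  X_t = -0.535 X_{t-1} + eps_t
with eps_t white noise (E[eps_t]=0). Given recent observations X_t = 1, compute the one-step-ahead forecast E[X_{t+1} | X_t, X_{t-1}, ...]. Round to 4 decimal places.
E[X_{t+1} \mid \mathcal F_t] = -0.5350

For an AR(p) model X_t = c + sum_i phi_i X_{t-i} + eps_t, the
one-step-ahead conditional mean is
  E[X_{t+1} | X_t, ...] = c + sum_i phi_i X_{t+1-i}.
Substitute known values:
  E[X_{t+1} | ...] = (-0.535) * (1)
                   = -0.5350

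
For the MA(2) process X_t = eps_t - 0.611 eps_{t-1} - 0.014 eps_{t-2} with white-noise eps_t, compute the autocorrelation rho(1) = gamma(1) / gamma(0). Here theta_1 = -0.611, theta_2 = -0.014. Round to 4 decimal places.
\rho(1) = -0.4386

For an MA(q) process with theta_0 = 1, the autocovariance is
  gamma(k) = sigma^2 * sum_{i=0..q-k} theta_i * theta_{i+k},
and rho(k) = gamma(k) / gamma(0). Sigma^2 cancels.
  numerator   = (1)*(-0.611) + (-0.611)*(-0.014) = -0.602446.
  denominator = (1)^2 + (-0.611)^2 + (-0.014)^2 = 1.373517.
  rho(1) = -0.602446 / 1.373517 = -0.4386.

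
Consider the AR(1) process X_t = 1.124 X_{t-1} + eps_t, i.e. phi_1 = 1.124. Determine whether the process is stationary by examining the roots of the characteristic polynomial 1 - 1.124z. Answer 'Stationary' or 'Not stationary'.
\text{Not stationary}

The AR(p) characteristic polynomial is P(z) = 1 - 1.124z.
Stationarity requires all roots to lie outside the unit circle, i.e. |z| > 1 for every root.
This is linear in z: 1 + (-1.124) z = 0  =>  z = -1/(-1.124) = 0.88968,  |z| = 0.88968.
Moduli of all roots: 0.8897.
All moduli strictly greater than 1? No.
Verdict: Not stationary.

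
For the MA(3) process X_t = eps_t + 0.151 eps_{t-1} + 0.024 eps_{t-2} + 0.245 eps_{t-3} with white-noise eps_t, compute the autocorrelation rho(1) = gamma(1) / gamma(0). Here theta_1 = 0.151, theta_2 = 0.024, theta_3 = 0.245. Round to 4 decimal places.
\rho(1) = 0.1481

For an MA(q) process with theta_0 = 1, the autocovariance is
  gamma(k) = sigma^2 * sum_{i=0..q-k} theta_i * theta_{i+k},
and rho(k) = gamma(k) / gamma(0). Sigma^2 cancels.
  numerator   = (1)*(0.151) + (0.151)*(0.024) + (0.024)*(0.245) = 0.160504.
  denominator = (1)^2 + (0.151)^2 + (0.024)^2 + (0.245)^2 = 1.083402.
  rho(1) = 0.160504 / 1.083402 = 0.1481.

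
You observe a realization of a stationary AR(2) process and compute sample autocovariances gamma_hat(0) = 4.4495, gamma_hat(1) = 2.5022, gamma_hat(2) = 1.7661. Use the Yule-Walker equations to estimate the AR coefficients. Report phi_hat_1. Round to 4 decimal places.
\hat\phi_{1} = 0.4960

The Yule-Walker equations for an AR(p) process read, in matrix form,
  Gamma_p phi = r_p,   with   (Gamma_p)_{ij} = gamma(|i - j|),
                       (r_p)_i = gamma(i),   i,j = 1..p.
Substitute the sample gammas (Toeplitz matrix and right-hand side of size 2):
  Gamma_p = [[4.4495, 2.5022], [2.5022, 4.4495]]
  r_p     = [2.5022, 1.7661]
Written out:
  4.4495 phi_1 + 2.5022 phi_2 = 2.5022
  2.5022 phi_1 + 4.4495 phi_2 = 1.7661
Solve by Cramer's rule:
  det = gamma(0)^2 - gamma(1)^2 = (4.4495)^2 - (2.5022)^2 = 19.79805025 - 6.26100484 = 13.53704541
  phi_hat_1 = [gamma(1) gamma(0) - gamma(1) gamma(2)] / det = [(2.5022)(4.4495) - (2.5022)(1.7661)] / 13.53704541 = 6.71440348 / 13.53704541 = 0.496
  phi_hat_2 = [gamma(0) gamma(2) - gamma(1)^2] / det = [(4.4495)(1.7661) - (2.5022)^2] / 13.53704541 = 1.59725711 / 13.53704541 = 0.118
So phi_hat = [0.4960, 0.1180].
Therefore phi_hat_1 = 0.4960.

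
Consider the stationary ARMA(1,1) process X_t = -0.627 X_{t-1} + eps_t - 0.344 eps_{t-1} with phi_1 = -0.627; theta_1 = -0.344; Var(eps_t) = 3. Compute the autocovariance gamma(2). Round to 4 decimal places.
\gamma(2) = 3.6588

Multiply the model equation by X_{t-k} and take expectations. With theta_0 = psi_0 = 1 and psi_j the MA(infinity) weights, this gives
  gamma(k) - sum_i phi_i gamma(k-i) = c_k,
  c_k = sigma^2 * sum_{j=k..q} theta_j psi_{j-k}   (c_k = 0 for k > q),
using gamma(-m) = gamma(m).
psi-weights needed (psi_j = theta_j + sum_i phi_i psi_{j-i}):
  psi_1 = theta_1 + phi_1 = -0.344 + (-0.627) = -0.971
Right-hand sides:
  c_0 = sigma^2 (1 + theta_1 psi_1) = 3 * (1 + (-0.344)(-0.971)) = 3 * 1.334024 = 4.002072
  c_1 = sigma^2 theta_1 = 3 * (-0.344) = -1.032
  c_2 = 0
Equations for k = 0 and k = 1 (AR order 1):
  gamma(0) = phi_1 gamma(1) + c_0
  gamma(1) = phi_1 gamma(0) + c_1
Substituting the second into the first: gamma(0) (1 - phi_1^2) = c_0 + phi_1 c_1, so
  gamma(0) = (c_0 + phi_1 c_1) / (1 - phi_1^2) = (4.002072 + (-0.627)(-1.032)) / (1 - (-0.627)^2) = 4.649136 / 0.606871 = 7.660831.
  gamma(1) = phi_1 gamma(0) + c_1 = (-0.627)(7.660831) + (-1.032) = -5.835341.
For k = 2 (> q): gamma(2) = phi_1 gamma(1) = (-0.627)(-5.835341) = 3.658759.
Therefore gamma(2) = 3.6588 (to 4 decimal places).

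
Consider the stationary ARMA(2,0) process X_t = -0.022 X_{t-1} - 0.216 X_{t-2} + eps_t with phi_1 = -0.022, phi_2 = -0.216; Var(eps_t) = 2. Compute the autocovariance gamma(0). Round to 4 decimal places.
\gamma(0) = 2.0986

Multiply the model equation by X_{t-k} and take expectations. With theta_0 = psi_0 = 1 and psi_j the MA(infinity) weights, this gives
  gamma(k) - sum_i phi_i gamma(k-i) = c_k,
  c_k = sigma^2 * sum_{j=k..q} theta_j psi_{j-k}   (c_k = 0 for k > q),
using gamma(-m) = gamma(m).
Pure AR (q = 0): c_0 = sigma^2 = 2, c_k = 0 for k >= 1.
Equations for k = 0, 1, 2 (AR order 2, c_2 = 0):
  (E0) gamma(0) = phi_1 gamma(1) + phi_2 gamma(2) + c_0
  (E1) gamma(1) = phi_1 gamma(0) + phi_2 gamma(1) + c_1
  (E2) gamma(2) = phi_1 gamma(1) + phi_2 gamma(0)
From (E1): gamma(1) = A gamma(0) + B with
  A = phi_1 / (1 - phi_2) = -0.022 / 1.216 = -0.018092,   B = c_1 / (1 - phi_2) = 0 / 1.216 = 0.
Insert (E2) into (E0): gamma(0) (1 - phi_2^2) = phi_1 (1 + phi_2) gamma(1) + c_0.
  phi_1 (1 + phi_2) = (-0.022)(0.784) = -0.017248,   1 - phi_2^2 = 0.953344.
Replace gamma(1) by A gamma(0) + B and collect gamma(0):
  gamma(0) [0.953344 - (-0.017248)(-0.018092)] = c_0 = 2
  gamma(0) * 0.953032 = 2
  gamma(0) = 2 / 0.953032 = 2.098566.
Therefore gamma(0) = 2.0986 (to 4 decimal places).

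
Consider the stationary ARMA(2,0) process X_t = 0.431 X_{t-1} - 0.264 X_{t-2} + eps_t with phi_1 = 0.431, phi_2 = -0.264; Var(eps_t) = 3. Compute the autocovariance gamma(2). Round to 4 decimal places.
\gamma(2) = -0.4271

Multiply the model equation by X_{t-k} and take expectations. With theta_0 = psi_0 = 1 and psi_j the MA(infinity) weights, this gives
  gamma(k) - sum_i phi_i gamma(k-i) = c_k,
  c_k = sigma^2 * sum_{j=k..q} theta_j psi_{j-k}   (c_k = 0 for k > q),
using gamma(-m) = gamma(m).
Pure AR (q = 0): c_0 = sigma^2 = 3, c_k = 0 for k >= 1.
Equations for k = 0, 1, 2 (AR order 2, c_2 = 0):
  (E0) gamma(0) = phi_1 gamma(1) + phi_2 gamma(2) + c_0
  (E1) gamma(1) = phi_1 gamma(0) + phi_2 gamma(1) + c_1
  (E2) gamma(2) = phi_1 gamma(1) + phi_2 gamma(0)
From (E1): gamma(1) = A gamma(0) + B with
  A = phi_1 / (1 - phi_2) = 0.431 / 1.264 = 0.340981,   B = c_1 / (1 - phi_2) = 0 / 1.264 = 0.
Insert (E2) into (E0): gamma(0) (1 - phi_2^2) = phi_1 (1 + phi_2) gamma(1) + c_0.
  phi_1 (1 + phi_2) = (0.431)(0.736) = 0.317216,   1 - phi_2^2 = 0.930304.
Replace gamma(1) by A gamma(0) + B and collect gamma(0):
  gamma(0) [0.930304 - (0.317216)(0.340981)] = c_0 = 3
  gamma(0) * 0.822139 = 3
  gamma(0) = 3 / 0.822139 = 3.649016.
  gamma(1) = A gamma(0) = (0.340981)(3.649016) = 1.244245.
  gamma(2) = phi_1 gamma(1) + phi_2 gamma(0) = (0.431)(1.244245) + (-0.264)(3.649016) = -0.427071.
Therefore gamma(2) = -0.4271 (to 4 decimal places).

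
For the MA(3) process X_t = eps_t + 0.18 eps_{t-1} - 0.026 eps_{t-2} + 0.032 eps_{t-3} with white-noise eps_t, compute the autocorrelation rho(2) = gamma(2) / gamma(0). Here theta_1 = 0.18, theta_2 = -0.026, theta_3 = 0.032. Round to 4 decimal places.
\rho(2) = -0.0196

For an MA(q) process with theta_0 = 1, the autocovariance is
  gamma(k) = sigma^2 * sum_{i=0..q-k} theta_i * theta_{i+k},
and rho(k) = gamma(k) / gamma(0). Sigma^2 cancels.
  numerator   = (1)*(-0.026) + (0.18)*(0.032) = -0.02024.
  denominator = (1)^2 + (0.18)^2 + (-0.026)^2 + (0.032)^2 = 1.0341.
  rho(2) = -0.02024 / 1.0341 = -0.0196.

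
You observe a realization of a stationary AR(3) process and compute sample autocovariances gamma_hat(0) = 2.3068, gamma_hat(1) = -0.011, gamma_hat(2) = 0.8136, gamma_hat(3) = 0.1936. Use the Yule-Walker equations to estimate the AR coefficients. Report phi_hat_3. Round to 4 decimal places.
\hat\phi_{3} = 0.0990

The Yule-Walker equations for an AR(p) process read, in matrix form,
  Gamma_p phi = r_p,   with   (Gamma_p)_{ij} = gamma(|i - j|),
                       (r_p)_i = gamma(i),   i,j = 1..p.
Substitute the sample gammas (Toeplitz matrix and right-hand side of size 3):
  Gamma_p = [[2.3068, -0.011, 0.8136], [-0.011, 2.3068, -0.011], [0.8136, -0.011, 2.3068]]
  r_p     = [-0.011, 0.8136, 0.1936]
Written out (R1..R3):
  (R1) 2.3068 phi_1 - 0.011 phi_2 + 0.8136 phi_3 = -0.011
  (R2) -0.011 phi_1 + 2.3068 phi_2 - 0.011 phi_3 = 0.8136
  (R3) 0.8136 phi_1 - 0.011 phi_2 + 2.3068 phi_3 = 0.1936
Gaussian elimination:
  R2 <- R2 - (-0.011/2.3068) R1 = R2 - (-0.004769) R1:  2.306748 phi_2 - 0.00712 phi_3 = 0.813548
  R3 <- R3 - (0.8136/2.3068) R1 = R3 - (0.352696) R1:  -0.00712 phi_2 + 2.019846 phi_3 = 0.19748
  R3 <- R3 - (-0.00712/2.306748) R2 = R3 - (-0.003087) R2:  2.019824 phi_3 = 0.199991
Back-substitution:
  phi_hat_3 = 0.199991 / 2.019824 = 0.099014
  phi_hat_2 = (0.813548 - (-0.00712)(0.099014)) / 2.306748 = 0.352987
  phi_hat_1 = (-0.011 - (-0.011)(0.352987) - (0.8136)(0.099014)) / 2.3068 = -0.038007
So phi_hat = [-0.0380, 0.3530, 0.0990].
Therefore phi_hat_3 = 0.0990.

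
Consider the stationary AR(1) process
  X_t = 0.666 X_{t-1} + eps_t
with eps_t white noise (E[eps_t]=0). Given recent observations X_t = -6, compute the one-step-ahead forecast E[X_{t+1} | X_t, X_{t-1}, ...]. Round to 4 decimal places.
E[X_{t+1} \mid \mathcal F_t] = -3.9960

For an AR(p) model X_t = c + sum_i phi_i X_{t-i} + eps_t, the
one-step-ahead conditional mean is
  E[X_{t+1} | X_t, ...] = c + sum_i phi_i X_{t+1-i}.
Substitute known values:
  E[X_{t+1} | ...] = (0.666) * (-6)
                   = -3.9960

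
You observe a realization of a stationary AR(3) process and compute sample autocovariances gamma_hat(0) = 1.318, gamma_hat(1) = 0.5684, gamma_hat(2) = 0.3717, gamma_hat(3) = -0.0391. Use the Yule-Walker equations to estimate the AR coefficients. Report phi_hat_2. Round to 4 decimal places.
\hat\phi_{2} = 0.2070

The Yule-Walker equations for an AR(p) process read, in matrix form,
  Gamma_p phi = r_p,   with   (Gamma_p)_{ij} = gamma(|i - j|),
                       (r_p)_i = gamma(i),   i,j = 1..p.
Substitute the sample gammas (Toeplitz matrix and right-hand side of size 3):
  Gamma_p = [[1.318, 0.5684, 0.3717], [0.5684, 1.318, 0.5684], [0.3717, 0.5684, 1.318]]
  r_p     = [0.5684, 0.3717, -0.0391]
Written out (R1..R3):
  (R1) 1.318 phi_1 + 0.5684 phi_2 + 0.3717 phi_3 = 0.5684
  (R2) 0.5684 phi_1 + 1.318 phi_2 + 0.5684 phi_3 = 0.3717
  (R3) 0.3717 phi_1 + 0.5684 phi_2 + 1.318 phi_3 = -0.0391
Gaussian elimination:
  R2 <- R2 - (0.5684/1.318) R1 = R2 - (0.431259) R1:  1.072872 phi_2 + 0.408101 phi_3 = 0.126572
  R3 <- R3 - (0.3717/1.318) R1 = R3 - (0.282018) R1:  0.408101 phi_2 + 1.213174 phi_3 = -0.199399
  R3 <- R3 - (0.408101/1.072872) R2 = R3 - (0.380382) R2:  1.05794 phi_3 = -0.247545
Back-substitution:
  phi_hat_3 = -0.247545 / 1.05794 = -0.233988
  phi_hat_2 = (0.126572 - (0.408101)(-0.233988)) / 1.072872 = 0.20698
  phi_hat_1 = (0.5684 - (0.5684)(0.20698) - (0.3717)(-0.233988)) / 1.318 = 0.407986
So phi_hat = [0.4080, 0.2070, -0.2340].
Therefore phi_hat_2 = 0.2070.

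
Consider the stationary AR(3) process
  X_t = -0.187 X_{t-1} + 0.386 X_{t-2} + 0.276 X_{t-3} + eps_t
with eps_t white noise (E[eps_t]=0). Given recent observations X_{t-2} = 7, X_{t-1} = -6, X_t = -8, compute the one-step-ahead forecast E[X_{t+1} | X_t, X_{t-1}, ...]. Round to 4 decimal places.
E[X_{t+1} \mid \mathcal F_t] = 1.1120

For an AR(p) model X_t = c + sum_i phi_i X_{t-i} + eps_t, the
one-step-ahead conditional mean is
  E[X_{t+1} | X_t, ...] = c + sum_i phi_i X_{t+1-i}.
Substitute known values:
  E[X_{t+1} | ...] = (-0.187) * (-8) + (0.386) * (-6) + (0.276) * (7)
                   = 1.1120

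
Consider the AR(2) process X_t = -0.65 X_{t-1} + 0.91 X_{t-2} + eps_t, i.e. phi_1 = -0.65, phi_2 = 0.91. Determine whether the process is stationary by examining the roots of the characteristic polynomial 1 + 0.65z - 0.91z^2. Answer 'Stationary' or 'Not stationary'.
\text{Not stationary}

The AR(p) characteristic polynomial is P(z) = 1 + 0.65z - 0.91z^2.
Stationarity requires all roots to lie outside the unit circle, i.e. |z| > 1 for every root.
Set 1 + (0.65) z + (-0.91) z^2 = 0, i.e. a z^2 + b z + c = 0 with a = -0.91, b = 0.65, c = 1.
Discriminant D = b^2 - 4ac = (0.65)^2 - 4*(-0.91)*1 = 0.4225 - (-3.64) = 4.0625.
D >= 0, so the roots are real: z = (-b +/- sqrt(D)) / (2a) = (-0.65 +/- 2.015564) / (-1.82).
  z_1 = (-0.65 + 2.015564) / (-1.82) = -0.7503,   |z_1| = 0.7503.
  z_2 = (-0.65 - 2.015564) / (-1.82) = 1.4646,   |z_2| = 1.4646.
Moduli of all roots: 0.7503, 1.4646.
All moduli strictly greater than 1? No.
Verdict: Not stationary.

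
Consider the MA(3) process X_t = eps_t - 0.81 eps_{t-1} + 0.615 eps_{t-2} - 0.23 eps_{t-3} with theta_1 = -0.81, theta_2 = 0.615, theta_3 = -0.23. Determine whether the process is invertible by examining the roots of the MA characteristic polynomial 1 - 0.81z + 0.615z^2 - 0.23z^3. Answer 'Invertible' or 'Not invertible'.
\text{Invertible}

The MA(q) characteristic polynomial is P(z) = 1 - 0.81z + 0.615z^2 - 0.23z^3.
Invertibility requires all roots to lie outside the unit circle, i.e. |z| > 1 for every root.
Degree 3: look for a simple real root z0 first, then factor out (1 - z/z0) and solve the remaining quadratic.
Testing z0 = 2: P(2) = 1 + (-0.81)(2) + (0.615)(2)^2 + (-0.23)(2)^3
  = 1 + (-1.62) + (2.46) + (-1.84) = 0.  So z_0 = 2 is a root, |z_0| = 2.
Divide out the factor (1 - 0.5 z) = (1 - z/z0) (since 1/z0 = 0.5):
  P(z) = (1 - 0.5 z)(1 + (-0.31) z + (0.46) z^2)
  [check: z-coef -0.31 - (0.5) = -0.81; z^2-coef 0.46 - (0.5)(-0.31) = 0.615; z^3-coef -(0.5)(0.46) = -0.23.]
Remaining roots from the quadratic factor 1 + (-0.31) z + (0.46) z^2:
  Set 1 + (-0.31) z + (0.46) z^2 = 0, i.e. a z^2 + b z + c = 0 with a = 0.46, b = -0.31, c = 1.
  Discriminant D = b^2 - 4ac = (-0.31)^2 - 4*(0.46)*1 = 0.0961 - (1.84) = -1.7439.
  D < 0, so the roots are the complex-conjugate pair z = (-b +/- i sqrt(-D)) / (2a) = 0.337 +/- 1.4354i.
  For a conjugate pair |z|^2 = z * conj(z) = (product of roots) = c/a = 1/(0.46) = 2.173913, so |z| = sqrt(2.173913) = 1.4744 for both roots.
Moduli of all roots: 2.0000, 1.4744, 1.4744.
All moduli strictly greater than 1? Yes.
Verdict: Invertible.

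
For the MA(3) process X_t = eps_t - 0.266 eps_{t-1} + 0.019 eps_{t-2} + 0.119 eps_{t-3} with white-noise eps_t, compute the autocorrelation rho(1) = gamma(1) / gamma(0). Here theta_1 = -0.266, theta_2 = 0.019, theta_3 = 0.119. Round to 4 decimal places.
\rho(1) = -0.2477

For an MA(q) process with theta_0 = 1, the autocovariance is
  gamma(k) = sigma^2 * sum_{i=0..q-k} theta_i * theta_{i+k},
and rho(k) = gamma(k) / gamma(0). Sigma^2 cancels.
  numerator   = (1)*(-0.266) + (-0.266)*(0.019) + (0.019)*(0.119) = -0.268793.
  denominator = (1)^2 + (-0.266)^2 + (0.019)^2 + (0.119)^2 = 1.085278.
  rho(1) = -0.268793 / 1.085278 = -0.2477.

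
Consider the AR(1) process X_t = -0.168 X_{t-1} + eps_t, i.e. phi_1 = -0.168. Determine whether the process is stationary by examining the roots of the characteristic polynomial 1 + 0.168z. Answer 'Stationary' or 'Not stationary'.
\text{Stationary}

The AR(p) characteristic polynomial is P(z) = 1 + 0.168z.
Stationarity requires all roots to lie outside the unit circle, i.e. |z| > 1 for every root.
This is linear in z: 1 + (0.168) z = 0  =>  z = -1/(0.168) = -5.952381,  |z| = 5.952381.
Moduli of all roots: 5.9524.
All moduli strictly greater than 1? Yes.
Verdict: Stationary.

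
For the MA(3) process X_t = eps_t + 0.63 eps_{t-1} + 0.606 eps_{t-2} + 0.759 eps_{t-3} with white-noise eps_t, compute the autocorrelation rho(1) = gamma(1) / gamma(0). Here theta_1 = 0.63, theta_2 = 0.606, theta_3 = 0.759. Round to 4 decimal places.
\rho(1) = 0.6289

For an MA(q) process with theta_0 = 1, the autocovariance is
  gamma(k) = sigma^2 * sum_{i=0..q-k} theta_i * theta_{i+k},
and rho(k) = gamma(k) / gamma(0). Sigma^2 cancels.
  numerator   = (1)*(0.63) + (0.63)*(0.606) + (0.606)*(0.759) = 1.471734.
  denominator = (1)^2 + (0.63)^2 + (0.606)^2 + (0.759)^2 = 2.340217.
  rho(1) = 1.471734 / 2.340217 = 0.6289.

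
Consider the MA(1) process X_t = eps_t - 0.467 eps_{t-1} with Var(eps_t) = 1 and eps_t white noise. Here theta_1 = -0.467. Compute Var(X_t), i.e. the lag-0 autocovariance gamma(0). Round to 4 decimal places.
\gamma(0) = 1.2181

For an MA(q) process X_t = eps_t + sum_i theta_i eps_{t-i} with
Var(eps_t) = sigma^2, the variance is
  gamma(0) = sigma^2 * (1 + sum_i theta_i^2).
  sum_i theta_i^2 = (-0.467)^2 = 0.218089.
  gamma(0) = 1 * (1 + 0.218089) = 1 * 1.218089 = 1.218089, which rounds to 1.2181.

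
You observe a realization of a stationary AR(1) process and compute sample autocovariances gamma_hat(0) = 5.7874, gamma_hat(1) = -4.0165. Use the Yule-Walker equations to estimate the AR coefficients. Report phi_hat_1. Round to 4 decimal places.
\hat\phi_{1} = -0.6940

The Yule-Walker equations for an AR(p) process read, in matrix form,
  Gamma_p phi = r_p,   with   (Gamma_p)_{ij} = gamma(|i - j|),
                       (r_p)_i = gamma(i),   i,j = 1..p.
Substitute the sample gammas (Toeplitz matrix and right-hand side of size 1):
  Gamma_p = [[5.7874]]
  r_p     = [-4.0165]
With p = 1 this is the single equation gamma(0) phi_1 = gamma(1):
  phi_hat_1 = gamma(1) / gamma(0) = -4.0165 / 5.7874 = -0.6940.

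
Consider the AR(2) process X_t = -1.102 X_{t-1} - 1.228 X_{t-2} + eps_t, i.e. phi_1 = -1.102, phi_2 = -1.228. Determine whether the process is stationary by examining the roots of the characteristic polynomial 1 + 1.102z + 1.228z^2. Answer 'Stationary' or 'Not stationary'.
\text{Not stationary}

The AR(p) characteristic polynomial is P(z) = 1 + 1.102z + 1.228z^2.
Stationarity requires all roots to lie outside the unit circle, i.e. |z| > 1 for every root.
Set 1 + (1.102) z + (1.228) z^2 = 0, i.e. a z^2 + b z + c = 0 with a = 1.228, b = 1.102, c = 1.
Discriminant D = b^2 - 4ac = (1.102)^2 - 4*(1.228)*1 = 1.214404 - (4.912) = -3.697596.
D < 0, so the roots are the complex-conjugate pair z = (-b +/- i sqrt(-D)) / (2a) = -0.4487 +/- 0.7829i.
For a conjugate pair |z|^2 = z * conj(z) = (product of roots) = c/a = 1/(1.228) = 0.814332, so |z| = sqrt(0.814332) = 0.9024 for both roots.
Moduli of all roots: 0.9024, 0.9024.
All moduli strictly greater than 1? No.
Verdict: Not stationary.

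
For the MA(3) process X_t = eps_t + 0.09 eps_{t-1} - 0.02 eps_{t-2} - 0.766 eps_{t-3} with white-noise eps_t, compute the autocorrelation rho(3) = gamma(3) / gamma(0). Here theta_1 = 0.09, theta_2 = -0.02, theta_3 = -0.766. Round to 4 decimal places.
\rho(3) = -0.4802

For an MA(q) process with theta_0 = 1, the autocovariance is
  gamma(k) = sigma^2 * sum_{i=0..q-k} theta_i * theta_{i+k},
and rho(k) = gamma(k) / gamma(0). Sigma^2 cancels.
  numerator   = (1)*(-0.766) = -0.766.
  denominator = (1)^2 + (0.09)^2 + (-0.02)^2 + (-0.766)^2 = 1.595256.
  rho(3) = -0.766 / 1.595256 = -0.4802.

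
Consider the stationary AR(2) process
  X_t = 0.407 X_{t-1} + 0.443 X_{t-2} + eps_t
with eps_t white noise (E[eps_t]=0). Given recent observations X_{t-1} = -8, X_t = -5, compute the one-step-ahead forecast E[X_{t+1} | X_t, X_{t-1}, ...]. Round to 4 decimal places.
E[X_{t+1} \mid \mathcal F_t] = -5.5790

For an AR(p) model X_t = c + sum_i phi_i X_{t-i} + eps_t, the
one-step-ahead conditional mean is
  E[X_{t+1} | X_t, ...] = c + sum_i phi_i X_{t+1-i}.
Substitute known values:
  E[X_{t+1} | ...] = (0.407) * (-5) + (0.443) * (-8)
                   = -5.5790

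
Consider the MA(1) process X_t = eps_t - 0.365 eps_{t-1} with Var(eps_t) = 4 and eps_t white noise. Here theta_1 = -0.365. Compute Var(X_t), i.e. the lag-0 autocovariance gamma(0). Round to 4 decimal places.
\gamma(0) = 4.5329

For an MA(q) process X_t = eps_t + sum_i theta_i eps_{t-i} with
Var(eps_t) = sigma^2, the variance is
  gamma(0) = sigma^2 * (1 + sum_i theta_i^2).
  sum_i theta_i^2 = (-0.365)^2 = 0.133225.
  gamma(0) = 4 * (1 + 0.133225) = 4 * 1.133225 = 4.5329.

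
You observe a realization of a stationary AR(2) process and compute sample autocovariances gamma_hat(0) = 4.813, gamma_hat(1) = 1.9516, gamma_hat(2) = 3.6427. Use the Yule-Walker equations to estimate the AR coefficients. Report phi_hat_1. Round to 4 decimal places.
\hat\phi_{1} = 0.1180

The Yule-Walker equations for an AR(p) process read, in matrix form,
  Gamma_p phi = r_p,   with   (Gamma_p)_{ij} = gamma(|i - j|),
                       (r_p)_i = gamma(i),   i,j = 1..p.
Substitute the sample gammas (Toeplitz matrix and right-hand side of size 2):
  Gamma_p = [[4.813, 1.9516], [1.9516, 4.813]]
  r_p     = [1.9516, 3.6427]
Written out:
  4.813 phi_1 + 1.9516 phi_2 = 1.9516
  1.9516 phi_1 + 4.813 phi_2 = 3.6427
Solve by Cramer's rule:
  det = gamma(0)^2 - gamma(1)^2 = (4.813)^2 - (1.9516)^2 = 23.164969 - 3.80874256 = 19.35622644
  phi_hat_1 = [gamma(1) gamma(0) - gamma(1) gamma(2)] / det = [(1.9516)(4.813) - (1.9516)(3.6427)] / 19.35622644 = 2.28395748 / 19.35622644 = 0.118
  phi_hat_2 = [gamma(0) gamma(2) - gamma(1)^2] / det = [(4.813)(3.6427) - (1.9516)^2] / 19.35622644 = 13.72357254 / 19.35622644 = 0.709
So phi_hat = [0.1180, 0.7090].
Therefore phi_hat_1 = 0.1180.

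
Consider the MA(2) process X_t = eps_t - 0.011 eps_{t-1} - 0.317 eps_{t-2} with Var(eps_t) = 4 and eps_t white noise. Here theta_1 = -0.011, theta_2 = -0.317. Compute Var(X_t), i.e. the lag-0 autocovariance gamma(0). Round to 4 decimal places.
\gamma(0) = 4.4024

For an MA(q) process X_t = eps_t + sum_i theta_i eps_{t-i} with
Var(eps_t) = sigma^2, the variance is
  gamma(0) = sigma^2 * (1 + sum_i theta_i^2).
  sum_i theta_i^2 = (-0.011)^2 + (-0.317)^2 = 0.000121 + 0.100489 = 0.10061.
  gamma(0) = 4 * (1 + 0.10061) = 4 * 1.10061 = 4.40244, which rounds to 4.4024.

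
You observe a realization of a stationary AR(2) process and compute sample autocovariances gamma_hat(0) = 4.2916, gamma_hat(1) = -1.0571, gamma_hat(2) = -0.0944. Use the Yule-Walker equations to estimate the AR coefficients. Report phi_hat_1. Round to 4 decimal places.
\hat\phi_{1} = -0.2680

The Yule-Walker equations for an AR(p) process read, in matrix form,
  Gamma_p phi = r_p,   with   (Gamma_p)_{ij} = gamma(|i - j|),
                       (r_p)_i = gamma(i),   i,j = 1..p.
Substitute the sample gammas (Toeplitz matrix and right-hand side of size 2):
  Gamma_p = [[4.2916, -1.0571], [-1.0571, 4.2916]]
  r_p     = [-1.0571, -0.0944]
Written out:
  4.2916 phi_1 - 1.0571 phi_2 = -1.0571
  -1.0571 phi_1 + 4.2916 phi_2 = -0.0944
Solve by Cramer's rule:
  det = gamma(0)^2 - gamma(1)^2 = (4.2916)^2 - (-1.0571)^2 = 18.41783056 - 1.11746041 = 17.30037015
  phi_hat_1 = [gamma(1) gamma(0) - gamma(1) gamma(2)] / det = [(-1.0571)(4.2916) - (-1.0571)(-0.0944)] / 17.30037015 = -4.6364406 / 17.30037015 = -0.268
  phi_hat_2 = [gamma(0) gamma(2) - gamma(1)^2] / det = [(4.2916)(-0.0944) - (-1.0571)^2] / 17.30037015 = -1.52258745 / 17.30037015 = -0.088
So phi_hat = [-0.2680, -0.0880].
Therefore phi_hat_1 = -0.2680.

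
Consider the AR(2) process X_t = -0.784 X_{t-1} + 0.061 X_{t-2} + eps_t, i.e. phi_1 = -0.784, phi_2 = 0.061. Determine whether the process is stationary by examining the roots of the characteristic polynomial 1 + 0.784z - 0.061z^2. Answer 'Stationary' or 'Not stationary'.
\text{Stationary}

The AR(p) characteristic polynomial is P(z) = 1 + 0.784z - 0.061z^2.
Stationarity requires all roots to lie outside the unit circle, i.e. |z| > 1 for every root.
Set 1 + (0.784) z + (-0.061) z^2 = 0, i.e. a z^2 + b z + c = 0 with a = -0.061, b = 0.784, c = 1.
Discriminant D = b^2 - 4ac = (0.784)^2 - 4*(-0.061)*1 = 0.614656 - (-0.244) = 0.858656.
D >= 0, so the roots are real: z = (-b +/- sqrt(D)) / (2a) = (-0.784 +/- 0.926637) / (-0.122).
  z_1 = (-0.784 + 0.926637) / (-0.122) = -1.1692,   |z_1| = 1.1692.
  z_2 = (-0.784 - 0.926637) / (-0.122) = 14.0216,   |z_2| = 14.0216.
Moduli of all roots: 1.1692, 14.0216.
All moduli strictly greater than 1? Yes.
Verdict: Stationary.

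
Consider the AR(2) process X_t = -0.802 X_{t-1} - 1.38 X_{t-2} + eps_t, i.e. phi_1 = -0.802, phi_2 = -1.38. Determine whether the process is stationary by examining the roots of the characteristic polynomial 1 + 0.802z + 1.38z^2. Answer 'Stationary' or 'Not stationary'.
\text{Not stationary}

The AR(p) characteristic polynomial is P(z) = 1 + 0.802z + 1.38z^2.
Stationarity requires all roots to lie outside the unit circle, i.e. |z| > 1 for every root.
Set 1 + (0.802) z + (1.38) z^2 = 0, i.e. a z^2 + b z + c = 0 with a = 1.38, b = 0.802, c = 1.
Discriminant D = b^2 - 4ac = (0.802)^2 - 4*(1.38)*1 = 0.643204 - (5.52) = -4.876796.
D < 0, so the roots are the complex-conjugate pair z = (-b +/- i sqrt(-D)) / (2a) = -0.2906 +/- 0.8001i.
For a conjugate pair |z|^2 = z * conj(z) = (product of roots) = c/a = 1/(1.38) = 0.724638, so |z| = sqrt(0.724638) = 0.8513 for both roots.
Moduli of all roots: 0.8513, 0.8513.
All moduli strictly greater than 1? No.
Verdict: Not stationary.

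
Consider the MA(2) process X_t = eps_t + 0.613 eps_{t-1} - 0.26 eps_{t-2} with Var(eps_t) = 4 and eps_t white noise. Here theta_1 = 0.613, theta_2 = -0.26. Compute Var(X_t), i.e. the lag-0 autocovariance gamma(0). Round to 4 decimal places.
\gamma(0) = 5.7735

For an MA(q) process X_t = eps_t + sum_i theta_i eps_{t-i} with
Var(eps_t) = sigma^2, the variance is
  gamma(0) = sigma^2 * (1 + sum_i theta_i^2).
  sum_i theta_i^2 = (0.613)^2 + (-0.26)^2 = 0.375769 + 0.0676 = 0.443369.
  gamma(0) = 4 * (1 + 0.443369) = 4 * 1.443369 = 5.773476, which rounds to 5.7735.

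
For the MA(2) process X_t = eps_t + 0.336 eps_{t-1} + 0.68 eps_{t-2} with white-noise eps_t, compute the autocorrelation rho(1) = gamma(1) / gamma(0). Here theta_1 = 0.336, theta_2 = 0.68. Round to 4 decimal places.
\rho(1) = 0.3583

For an MA(q) process with theta_0 = 1, the autocovariance is
  gamma(k) = sigma^2 * sum_{i=0..q-k} theta_i * theta_{i+k},
and rho(k) = gamma(k) / gamma(0). Sigma^2 cancels.
  numerator   = (1)*(0.336) + (0.336)*(0.68) = 0.56448.
  denominator = (1)^2 + (0.336)^2 + (0.68)^2 = 1.575296.
  rho(1) = 0.56448 / 1.575296 = 0.3583.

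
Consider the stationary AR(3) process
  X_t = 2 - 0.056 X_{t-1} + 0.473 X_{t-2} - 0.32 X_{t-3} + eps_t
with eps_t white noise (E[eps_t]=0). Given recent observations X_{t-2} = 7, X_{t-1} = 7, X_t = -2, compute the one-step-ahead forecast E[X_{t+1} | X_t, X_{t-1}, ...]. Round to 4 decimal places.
E[X_{t+1} \mid \mathcal F_t] = 3.1830

For an AR(p) model X_t = c + sum_i phi_i X_{t-i} + eps_t, the
one-step-ahead conditional mean is
  E[X_{t+1} | X_t, ...] = c + sum_i phi_i X_{t+1-i}.
Substitute known values:
  E[X_{t+1} | ...] = 2 + (-0.056) * (-2) + (0.473) * (7) + (-0.32) * (7)
                   = 3.1830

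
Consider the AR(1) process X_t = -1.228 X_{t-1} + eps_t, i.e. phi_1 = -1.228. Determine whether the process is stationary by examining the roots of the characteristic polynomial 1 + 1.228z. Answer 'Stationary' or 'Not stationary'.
\text{Not stationary}

The AR(p) characteristic polynomial is P(z) = 1 + 1.228z.
Stationarity requires all roots to lie outside the unit circle, i.e. |z| > 1 for every root.
This is linear in z: 1 + (1.228) z = 0  =>  z = -1/(1.228) = -0.814332,  |z| = 0.814332.
Moduli of all roots: 0.8143.
All moduli strictly greater than 1? No.
Verdict: Not stationary.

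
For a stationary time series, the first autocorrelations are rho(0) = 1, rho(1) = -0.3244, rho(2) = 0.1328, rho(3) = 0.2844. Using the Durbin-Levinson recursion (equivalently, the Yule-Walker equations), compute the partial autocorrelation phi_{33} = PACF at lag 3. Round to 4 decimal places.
\phi_{33} = 0.3760

The PACF at lag k is phi_{kk}, the last component of the solution
to the Yule-Walker system G_k phi = r_k where
  (G_k)_{ij} = rho(|i - j|), (r_k)_i = rho(i), i,j = 1..k.
Equivalently, Durbin-Levinson gives phi_{kk} iteratively:
  phi_{11} = rho(1)
  phi_{kk} = [rho(k) - sum_{j=1..k-1} phi_{k-1,j} rho(k-j)]
            / [1 - sum_{j=1..k-1} phi_{k-1,j} rho(j)],
  phi_{k,j} = phi_{k-1,j} - phi_{kk} phi_{k-1,k-j},  j = 1..k-1.
Step k = 1:
  phi_11 = rho(1) = -0.3244.
Step k = 2:
  phi_22 = [rho(2) - phi_11 rho(1)] / [1 - phi_11 rho(1)] = [0.1328 - (-0.3244)(-0.3244)] / [1 - (-0.3244)(-0.3244)]
         = 0.02756464 / 0.89476464 = 0.030807.
  Update: phi_21 = phi_11 - phi_22 phi_11 = -0.3244 - (0.030807)(-0.3244) = -0.314406.
Step k = 3:
  phi_33 = [rho(3) - phi_21 rho(2) - phi_22 rho(1)] / [1 - phi_21 rho(1) - phi_22 rho(2)]
    numerator   = 0.2844 - (-0.314406)(0.1328) - (0.030807)(-0.3244) = 0.33614682
    denominator = 1 - (-0.314406)(-0.3244) - (0.030807)(0.1328) = 0.89391547
  phi_33 = 0.33614682 / 0.89391547 = 0.376.
Therefore phi_{33} = 0.3760.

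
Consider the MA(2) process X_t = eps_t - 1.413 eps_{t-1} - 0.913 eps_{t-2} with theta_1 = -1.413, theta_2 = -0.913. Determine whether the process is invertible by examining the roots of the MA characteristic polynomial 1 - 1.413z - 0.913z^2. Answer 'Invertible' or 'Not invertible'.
\text{Not invertible}

The MA(q) characteristic polynomial is P(z) = 1 - 1.413z - 0.913z^2.
Invertibility requires all roots to lie outside the unit circle, i.e. |z| > 1 for every root.
Set 1 + (-1.413) z + (-0.913) z^2 = 0, i.e. a z^2 + b z + c = 0 with a = -0.913, b = -1.413, c = 1.
Discriminant D = b^2 - 4ac = (-1.413)^2 - 4*(-0.913)*1 = 1.996569 - (-3.652) = 5.648569.
D >= 0, so the roots are real: z = (-b +/- sqrt(D)) / (2a) = (1.413 +/- 2.376672) / (-1.826).
  z_1 = (1.413 + 2.376672) / (-1.826) = -2.0754,   |z_1| = 2.0754.
  z_2 = (1.413 - 2.376672) / (-1.826) = 0.5278,   |z_2| = 0.5278.
Moduli of all roots: 2.0754, 0.5278.
All moduli strictly greater than 1? No.
Verdict: Not invertible.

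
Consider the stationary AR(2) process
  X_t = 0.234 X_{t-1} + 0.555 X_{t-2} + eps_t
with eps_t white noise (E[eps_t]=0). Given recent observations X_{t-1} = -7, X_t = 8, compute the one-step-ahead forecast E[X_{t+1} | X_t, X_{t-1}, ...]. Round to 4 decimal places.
E[X_{t+1} \mid \mathcal F_t] = -2.0130

For an AR(p) model X_t = c + sum_i phi_i X_{t-i} + eps_t, the
one-step-ahead conditional mean is
  E[X_{t+1} | X_t, ...] = c + sum_i phi_i X_{t+1-i}.
Substitute known values:
  E[X_{t+1} | ...] = (0.234) * (8) + (0.555) * (-7)
                   = -2.0130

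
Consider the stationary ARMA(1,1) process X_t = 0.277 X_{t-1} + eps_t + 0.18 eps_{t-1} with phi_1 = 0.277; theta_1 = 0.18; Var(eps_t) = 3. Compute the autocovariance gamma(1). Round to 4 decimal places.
\gamma(1) = 1.5590

Multiply the model equation by X_{t-k} and take expectations. With theta_0 = psi_0 = 1 and psi_j the MA(infinity) weights, this gives
  gamma(k) - sum_i phi_i gamma(k-i) = c_k,
  c_k = sigma^2 * sum_{j=k..q} theta_j psi_{j-k}   (c_k = 0 for k > q),
using gamma(-m) = gamma(m).
psi-weights needed (psi_j = theta_j + sum_i phi_i psi_{j-i}):
  psi_1 = theta_1 + phi_1 = 0.18 + (0.277) = 0.457
Right-hand sides:
  c_0 = sigma^2 (1 + theta_1 psi_1) = 3 * (1 + (0.18)(0.457)) = 3 * 1.08226 = 3.24678
  c_1 = sigma^2 theta_1 = 3 * (0.18) = 0.54
  c_2 = 0
Equations for k = 0 and k = 1 (AR order 1):
  gamma(0) = phi_1 gamma(1) + c_0
  gamma(1) = phi_1 gamma(0) + c_1
Substituting the second into the first: gamma(0) (1 - phi_1^2) = c_0 + phi_1 c_1, so
  gamma(0) = (c_0 + phi_1 c_1) / (1 - phi_1^2) = (3.24678 + (0.277)(0.54)) / (1 - (0.277)^2) = 3.39636 / 0.923271 = 3.678617.
  gamma(1) = phi_1 gamma(0) + c_1 = (0.277)(3.678617) + (0.54) = 1.558977.
Therefore gamma(1) = 1.5590 (to 4 decimal places).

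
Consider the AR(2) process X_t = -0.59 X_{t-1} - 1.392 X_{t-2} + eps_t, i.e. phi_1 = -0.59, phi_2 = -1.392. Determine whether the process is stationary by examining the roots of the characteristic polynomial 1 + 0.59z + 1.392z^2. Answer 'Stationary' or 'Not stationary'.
\text{Not stationary}

The AR(p) characteristic polynomial is P(z) = 1 + 0.59z + 1.392z^2.
Stationarity requires all roots to lie outside the unit circle, i.e. |z| > 1 for every root.
Set 1 + (0.59) z + (1.392) z^2 = 0, i.e. a z^2 + b z + c = 0 with a = 1.392, b = 0.59, c = 1.
Discriminant D = b^2 - 4ac = (0.59)^2 - 4*(1.392)*1 = 0.3481 - (5.568) = -5.2199.
D < 0, so the roots are the complex-conjugate pair z = (-b +/- i sqrt(-D)) / (2a) = -0.2119 +/- 0.8207i.
For a conjugate pair |z|^2 = z * conj(z) = (product of roots) = c/a = 1/(1.392) = 0.718391, so |z| = sqrt(0.718391) = 0.8476 for both roots.
Moduli of all roots: 0.8476, 0.8476.
All moduli strictly greater than 1? No.
Verdict: Not stationary.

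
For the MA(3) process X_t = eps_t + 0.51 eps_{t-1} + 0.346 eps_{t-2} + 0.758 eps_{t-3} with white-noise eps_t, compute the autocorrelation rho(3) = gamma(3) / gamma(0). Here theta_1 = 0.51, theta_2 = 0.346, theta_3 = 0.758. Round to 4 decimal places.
\rho(3) = 0.3878

For an MA(q) process with theta_0 = 1, the autocovariance is
  gamma(k) = sigma^2 * sum_{i=0..q-k} theta_i * theta_{i+k},
and rho(k) = gamma(k) / gamma(0). Sigma^2 cancels.
  numerator   = (1)*(0.758) = 0.758.
  denominator = (1)^2 + (0.51)^2 + (0.346)^2 + (0.758)^2 = 1.95438.
  rho(3) = 0.758 / 1.95438 = 0.3878.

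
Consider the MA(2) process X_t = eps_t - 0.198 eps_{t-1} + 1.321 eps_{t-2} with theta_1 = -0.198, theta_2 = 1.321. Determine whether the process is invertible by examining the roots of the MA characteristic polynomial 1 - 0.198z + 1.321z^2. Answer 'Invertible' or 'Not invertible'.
\text{Not invertible}

The MA(q) characteristic polynomial is P(z) = 1 - 0.198z + 1.321z^2.
Invertibility requires all roots to lie outside the unit circle, i.e. |z| > 1 for every root.
Set 1 + (-0.198) z + (1.321) z^2 = 0, i.e. a z^2 + b z + c = 0 with a = 1.321, b = -0.198, c = 1.
Discriminant D = b^2 - 4ac = (-0.198)^2 - 4*(1.321)*1 = 0.039204 - (5.284) = -5.244796.
D < 0, so the roots are the complex-conjugate pair z = (-b +/- i sqrt(-D)) / (2a) = 0.0749 +/- 0.8668i.
For a conjugate pair |z|^2 = z * conj(z) = (product of roots) = c/a = 1/(1.321) = 0.757002, so |z| = sqrt(0.757002) = 0.8701 for both roots.
Moduli of all roots: 0.8701, 0.8701.
All moduli strictly greater than 1? No.
Verdict: Not invertible.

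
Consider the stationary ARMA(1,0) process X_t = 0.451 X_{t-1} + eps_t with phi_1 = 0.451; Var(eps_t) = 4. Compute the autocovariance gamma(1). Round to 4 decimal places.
\gamma(1) = 2.2646

Multiply the model equation by X_{t-k} and take expectations. With theta_0 = psi_0 = 1 and psi_j the MA(infinity) weights, this gives
  gamma(k) - sum_i phi_i gamma(k-i) = c_k,
  c_k = sigma^2 * sum_{j=k..q} theta_j psi_{j-k}   (c_k = 0 for k > q),
using gamma(-m) = gamma(m).
Pure AR (q = 0): c_0 = sigma^2 = 4, c_k = 0 for k >= 1.
Equations for k = 0 and k = 1 (AR order 1):
  gamma(0) = phi_1 gamma(1) + c_0
  gamma(1) = phi_1 gamma(0) + c_1
Substituting the second into the first: gamma(0) (1 - phi_1^2) = c_0 + phi_1 c_1, so
  gamma(0) = c_0 / (1 - phi_1^2) = 4 / (1 - (0.451)^2) = 4 / 0.796599 = 5.021347.
  gamma(1) = phi_1 gamma(0) = (0.451)(5.021347) = 2.264627.
Therefore gamma(1) = 2.2646 (to 4 decimal places).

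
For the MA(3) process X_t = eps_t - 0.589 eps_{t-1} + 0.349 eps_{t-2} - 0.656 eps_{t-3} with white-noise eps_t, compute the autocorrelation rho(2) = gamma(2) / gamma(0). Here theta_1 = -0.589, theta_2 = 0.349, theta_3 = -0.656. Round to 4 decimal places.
\rho(2) = 0.3872

For an MA(q) process with theta_0 = 1, the autocovariance is
  gamma(k) = sigma^2 * sum_{i=0..q-k} theta_i * theta_{i+k},
and rho(k) = gamma(k) / gamma(0). Sigma^2 cancels.
  numerator   = (1)*(0.349) + (-0.589)*(-0.656) = 0.735384.
  denominator = (1)^2 + (-0.589)^2 + (0.349)^2 + (-0.656)^2 = 1.899058.
  rho(2) = 0.735384 / 1.899058 = 0.3872.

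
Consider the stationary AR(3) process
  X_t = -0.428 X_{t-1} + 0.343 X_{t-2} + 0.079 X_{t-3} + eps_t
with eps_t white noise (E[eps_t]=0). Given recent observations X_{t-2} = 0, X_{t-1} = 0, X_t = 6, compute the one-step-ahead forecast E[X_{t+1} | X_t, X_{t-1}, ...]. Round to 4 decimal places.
E[X_{t+1} \mid \mathcal F_t] = -2.5680

For an AR(p) model X_t = c + sum_i phi_i X_{t-i} + eps_t, the
one-step-ahead conditional mean is
  E[X_{t+1} | X_t, ...] = c + sum_i phi_i X_{t+1-i}.
Substitute known values:
  E[X_{t+1} | ...] = (-0.428) * (6) + (0.343) * (0) + (0.079) * (0)
                   = -2.5680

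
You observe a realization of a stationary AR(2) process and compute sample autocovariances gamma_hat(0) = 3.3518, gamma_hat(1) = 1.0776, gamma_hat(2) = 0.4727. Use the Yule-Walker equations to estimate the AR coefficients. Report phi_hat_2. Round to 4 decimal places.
\hat\phi_{2} = 0.0420

The Yule-Walker equations for an AR(p) process read, in matrix form,
  Gamma_p phi = r_p,   with   (Gamma_p)_{ij} = gamma(|i - j|),
                       (r_p)_i = gamma(i),   i,j = 1..p.
Substitute the sample gammas (Toeplitz matrix and right-hand side of size 2):
  Gamma_p = [[3.3518, 1.0776], [1.0776, 3.3518]]
  r_p     = [1.0776, 0.4727]
Written out:
  3.3518 phi_1 + 1.0776 phi_2 = 1.0776
  1.0776 phi_1 + 3.3518 phi_2 = 0.4727
Solve by Cramer's rule:
  det = gamma(0)^2 - gamma(1)^2 = (3.3518)^2 - (1.0776)^2 = 11.23456324 - 1.16122176 = 10.07334148
  phi_hat_1 = [gamma(1) gamma(0) - gamma(1) gamma(2)] / det = [(1.0776)(3.3518) - (1.0776)(0.4727)] / 10.07334148 = 3.10251816 / 10.07334148 = 0.308
  phi_hat_2 = [gamma(0) gamma(2) - gamma(1)^2] / det = [(3.3518)(0.4727) - (1.0776)^2] / 10.07334148 = 0.4231741 / 10.07334148 = 0.042
So phi_hat = [0.3080, 0.0420].
Therefore phi_hat_2 = 0.0420.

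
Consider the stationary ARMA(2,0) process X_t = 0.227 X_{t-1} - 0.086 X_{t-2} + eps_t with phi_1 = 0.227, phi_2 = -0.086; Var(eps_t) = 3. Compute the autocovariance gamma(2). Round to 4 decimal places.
\gamma(2) = -0.1218

Multiply the model equation by X_{t-k} and take expectations. With theta_0 = psi_0 = 1 and psi_j the MA(infinity) weights, this gives
  gamma(k) - sum_i phi_i gamma(k-i) = c_k,
  c_k = sigma^2 * sum_{j=k..q} theta_j psi_{j-k}   (c_k = 0 for k > q),
using gamma(-m) = gamma(m).
Pure AR (q = 0): c_0 = sigma^2 = 3, c_k = 0 for k >= 1.
Equations for k = 0, 1, 2 (AR order 2, c_2 = 0):
  (E0) gamma(0) = phi_1 gamma(1) + phi_2 gamma(2) + c_0
  (E1) gamma(1) = phi_1 gamma(0) + phi_2 gamma(1) + c_1
  (E2) gamma(2) = phi_1 gamma(1) + phi_2 gamma(0)
From (E1): gamma(1) = A gamma(0) + B with
  A = phi_1 / (1 - phi_2) = 0.227 / 1.086 = 0.209024,   B = c_1 / (1 - phi_2) = 0 / 1.086 = 0.
Insert (E2) into (E0): gamma(0) (1 - phi_2^2) = phi_1 (1 + phi_2) gamma(1) + c_0.
  phi_1 (1 + phi_2) = (0.227)(0.914) = 0.207478,   1 - phi_2^2 = 0.992604.
Replace gamma(1) by A gamma(0) + B and collect gamma(0):
  gamma(0) [0.992604 - (0.207478)(0.209024)] = c_0 = 3
  gamma(0) * 0.949236 = 3
  gamma(0) = 3 / 0.949236 = 3.160436.
  gamma(1) = A gamma(0) = (0.209024)(3.160436) = 0.660607.
  gamma(2) = phi_1 gamma(1) + phi_2 gamma(0) = (0.227)(0.660607) + (-0.086)(3.160436) = -0.12184.
Therefore gamma(2) = -0.1218 (to 4 decimal places).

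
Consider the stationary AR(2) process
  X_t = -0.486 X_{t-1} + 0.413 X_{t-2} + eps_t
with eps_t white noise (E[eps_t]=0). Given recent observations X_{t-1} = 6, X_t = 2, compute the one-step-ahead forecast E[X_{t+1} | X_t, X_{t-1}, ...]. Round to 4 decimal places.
E[X_{t+1} \mid \mathcal F_t] = 1.5060

For an AR(p) model X_t = c + sum_i phi_i X_{t-i} + eps_t, the
one-step-ahead conditional mean is
  E[X_{t+1} | X_t, ...] = c + sum_i phi_i X_{t+1-i}.
Substitute known values:
  E[X_{t+1} | ...] = (-0.486) * (2) + (0.413) * (6)
                   = 1.5060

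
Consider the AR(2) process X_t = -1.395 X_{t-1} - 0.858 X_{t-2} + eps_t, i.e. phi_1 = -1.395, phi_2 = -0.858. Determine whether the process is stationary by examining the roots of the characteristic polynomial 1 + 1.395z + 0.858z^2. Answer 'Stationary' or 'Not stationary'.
\text{Stationary}

The AR(p) characteristic polynomial is P(z) = 1 + 1.395z + 0.858z^2.
Stationarity requires all roots to lie outside the unit circle, i.e. |z| > 1 for every root.
Set 1 + (1.395) z + (0.858) z^2 = 0, i.e. a z^2 + b z + c = 0 with a = 0.858, b = 1.395, c = 1.
Discriminant D = b^2 - 4ac = (1.395)^2 - 4*(0.858)*1 = 1.946025 - (3.432) = -1.485975.
D < 0, so the roots are the complex-conjugate pair z = (-b +/- i sqrt(-D)) / (2a) = -0.8129 +/- 0.7104i.
For a conjugate pair |z|^2 = z * conj(z) = (product of roots) = c/a = 1/(0.858) = 1.165501, so |z| = sqrt(1.165501) = 1.0796 for both roots.
Moduli of all roots: 1.0796, 1.0796.
All moduli strictly greater than 1? Yes.
Verdict: Stationary.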